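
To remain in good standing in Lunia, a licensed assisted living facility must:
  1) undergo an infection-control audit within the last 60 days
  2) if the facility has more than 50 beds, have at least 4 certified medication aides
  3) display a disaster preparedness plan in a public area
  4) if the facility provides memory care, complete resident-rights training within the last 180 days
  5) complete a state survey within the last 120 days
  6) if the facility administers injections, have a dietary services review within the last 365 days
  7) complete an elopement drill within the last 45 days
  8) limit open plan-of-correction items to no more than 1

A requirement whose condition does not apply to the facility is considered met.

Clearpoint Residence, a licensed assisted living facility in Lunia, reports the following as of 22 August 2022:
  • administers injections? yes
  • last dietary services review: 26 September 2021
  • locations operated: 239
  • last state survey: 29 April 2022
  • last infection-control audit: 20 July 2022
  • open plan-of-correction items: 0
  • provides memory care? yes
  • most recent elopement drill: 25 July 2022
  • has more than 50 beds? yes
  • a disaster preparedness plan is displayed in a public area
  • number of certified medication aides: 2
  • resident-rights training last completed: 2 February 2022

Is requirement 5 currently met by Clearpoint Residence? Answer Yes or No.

5. state survey 115 days ago vs limit 120 → met

Yes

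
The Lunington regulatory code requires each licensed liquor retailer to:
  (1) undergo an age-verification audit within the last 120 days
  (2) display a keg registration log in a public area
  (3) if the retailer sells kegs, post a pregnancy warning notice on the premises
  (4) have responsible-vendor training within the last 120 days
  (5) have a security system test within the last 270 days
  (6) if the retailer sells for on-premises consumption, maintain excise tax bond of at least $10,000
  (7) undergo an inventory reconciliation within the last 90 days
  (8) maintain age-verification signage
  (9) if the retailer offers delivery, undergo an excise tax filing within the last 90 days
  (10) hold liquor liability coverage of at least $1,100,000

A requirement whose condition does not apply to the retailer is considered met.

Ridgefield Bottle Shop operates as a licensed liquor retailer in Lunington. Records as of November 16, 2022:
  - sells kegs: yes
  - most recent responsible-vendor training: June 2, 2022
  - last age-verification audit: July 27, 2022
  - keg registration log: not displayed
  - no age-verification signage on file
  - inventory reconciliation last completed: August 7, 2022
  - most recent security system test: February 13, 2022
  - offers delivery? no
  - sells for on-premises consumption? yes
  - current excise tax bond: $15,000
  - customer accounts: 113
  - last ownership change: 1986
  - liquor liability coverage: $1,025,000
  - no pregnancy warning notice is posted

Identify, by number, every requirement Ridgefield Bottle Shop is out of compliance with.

2, 3, 4, 5, 7, 8, 10

1. age-verification audit 112 days ago vs limit 120 → met
2. keg registration log absent → not met
3. condition 'sells kegs' holds; pregnancy warning notice absent → not met
4. responsible-vendor training 167 days ago vs limit 120 → not met
5. security system test 276 days ago vs limit 270 → not met
6. condition 'sells for on-premises consumption' holds; excise tax bond $15,000 ≥ $10,000 → met
7. inventory reconciliation 101 days ago vs limit 90 → not met
8. age-verification signage absent → not met
9. condition 'offers delivery' does not hold → requirement n/a → met
10. liquor liability coverage $1,025,000 < $1,100,000 → not met
Not met: 2, 3, 4, 5, 7, 8, 10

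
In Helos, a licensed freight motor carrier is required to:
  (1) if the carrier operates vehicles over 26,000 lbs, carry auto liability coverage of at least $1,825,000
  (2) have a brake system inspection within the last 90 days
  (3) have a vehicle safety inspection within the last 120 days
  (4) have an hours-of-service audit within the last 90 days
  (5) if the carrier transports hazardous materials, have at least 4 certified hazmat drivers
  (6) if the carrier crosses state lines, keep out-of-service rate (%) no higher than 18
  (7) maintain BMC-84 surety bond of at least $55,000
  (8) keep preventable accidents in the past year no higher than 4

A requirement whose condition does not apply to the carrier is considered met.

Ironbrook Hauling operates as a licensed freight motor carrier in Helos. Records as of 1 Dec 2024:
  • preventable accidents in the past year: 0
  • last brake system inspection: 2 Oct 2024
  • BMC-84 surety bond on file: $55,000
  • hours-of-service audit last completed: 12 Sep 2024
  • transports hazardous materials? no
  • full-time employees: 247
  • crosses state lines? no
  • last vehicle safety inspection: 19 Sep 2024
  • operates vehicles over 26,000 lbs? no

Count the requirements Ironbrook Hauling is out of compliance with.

1. condition 'operates vehicles over 26,000 lbs' does not hold → requirement n/a → met
2. brake system inspection 60 days ago vs limit 90 → met
3. vehicle safety inspection 73 days ago vs limit 120 → met
4. hours-of-service audit 80 days ago vs limit 90 → met
5. condition 'transports hazardous materials' does not hold → requirement n/a → met
6. condition 'crosses state lines' does not hold → requirement n/a → met
7. BMC-84 surety bond $55,000 ≥ $55,000 → met
8. preventable accidents in the past year 0 ≤ 4 → met
Not met: 0 of 8

0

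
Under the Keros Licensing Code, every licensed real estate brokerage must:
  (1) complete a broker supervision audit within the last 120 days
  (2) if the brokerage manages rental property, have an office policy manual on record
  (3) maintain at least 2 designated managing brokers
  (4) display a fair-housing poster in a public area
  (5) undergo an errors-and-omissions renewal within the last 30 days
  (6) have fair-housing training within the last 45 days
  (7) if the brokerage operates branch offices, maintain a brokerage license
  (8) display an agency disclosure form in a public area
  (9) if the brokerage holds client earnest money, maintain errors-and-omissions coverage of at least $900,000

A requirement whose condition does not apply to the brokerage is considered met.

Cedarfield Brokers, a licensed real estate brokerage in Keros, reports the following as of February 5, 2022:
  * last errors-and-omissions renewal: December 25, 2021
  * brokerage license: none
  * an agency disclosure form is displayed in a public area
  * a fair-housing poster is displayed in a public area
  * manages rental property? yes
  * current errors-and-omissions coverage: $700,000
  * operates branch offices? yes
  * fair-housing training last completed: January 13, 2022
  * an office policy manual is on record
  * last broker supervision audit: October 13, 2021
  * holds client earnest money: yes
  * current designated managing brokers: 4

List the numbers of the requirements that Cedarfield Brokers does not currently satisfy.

1. broker supervision audit 115 days ago vs limit 120 → met
2. condition 'manages rental property' holds; office policy manual present → met
3. designated managing brokers 4 ≥ 2 → met
4. fair-housing poster present → met
5. errors-and-omissions renewal 42 days ago vs limit 30 → not met
6. fair-housing training 23 days ago vs limit 45 → met
7. condition 'operates branch offices' holds; brokerage license absent → not met
8. agency disclosure form present → met
9. condition 'holds client earnest money' holds; errors-and-omissions coverage $700,000 < $900,000 → not met
Not met: 5, 7, 9

5, 7, 9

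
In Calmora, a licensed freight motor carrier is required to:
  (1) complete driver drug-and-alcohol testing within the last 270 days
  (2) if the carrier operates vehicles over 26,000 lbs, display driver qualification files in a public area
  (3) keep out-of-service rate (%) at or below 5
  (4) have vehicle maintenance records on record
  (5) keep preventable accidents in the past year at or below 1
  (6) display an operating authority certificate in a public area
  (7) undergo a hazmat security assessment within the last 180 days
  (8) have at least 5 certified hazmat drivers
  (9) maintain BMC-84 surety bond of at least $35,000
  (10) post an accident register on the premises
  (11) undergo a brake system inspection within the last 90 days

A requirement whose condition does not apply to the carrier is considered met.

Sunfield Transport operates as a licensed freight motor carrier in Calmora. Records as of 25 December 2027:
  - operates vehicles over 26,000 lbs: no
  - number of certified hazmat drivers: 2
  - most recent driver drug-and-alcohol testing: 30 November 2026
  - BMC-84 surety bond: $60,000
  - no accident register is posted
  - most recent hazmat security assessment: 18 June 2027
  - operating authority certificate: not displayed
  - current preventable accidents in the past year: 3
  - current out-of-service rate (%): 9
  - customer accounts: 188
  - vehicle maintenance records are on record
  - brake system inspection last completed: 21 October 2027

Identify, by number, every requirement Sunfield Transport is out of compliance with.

1, 3, 5, 6, 7, 8, 10

1. driver drug-and-alcohol testing 390 days ago vs limit 270 → not met
2. condition 'operates vehicles over 26,000 lbs' does not hold → requirement n/a → met
3. out-of-service rate (%) 9 > 5 → not met
4. vehicle maintenance records present → met
5. preventable accidents in the past year 3 > 1 → not met
6. operating authority certificate absent → not met
7. hazmat security assessment 190 days ago vs limit 180 → not met
8. certified hazmat drivers 2 < 5 → not met
9. BMC-84 surety bond $60,000 ≥ $35,000 → met
10. accident register absent → not met
11. brake system inspection 65 days ago vs limit 90 → met
Not met: 1, 3, 5, 6, 7, 8, 10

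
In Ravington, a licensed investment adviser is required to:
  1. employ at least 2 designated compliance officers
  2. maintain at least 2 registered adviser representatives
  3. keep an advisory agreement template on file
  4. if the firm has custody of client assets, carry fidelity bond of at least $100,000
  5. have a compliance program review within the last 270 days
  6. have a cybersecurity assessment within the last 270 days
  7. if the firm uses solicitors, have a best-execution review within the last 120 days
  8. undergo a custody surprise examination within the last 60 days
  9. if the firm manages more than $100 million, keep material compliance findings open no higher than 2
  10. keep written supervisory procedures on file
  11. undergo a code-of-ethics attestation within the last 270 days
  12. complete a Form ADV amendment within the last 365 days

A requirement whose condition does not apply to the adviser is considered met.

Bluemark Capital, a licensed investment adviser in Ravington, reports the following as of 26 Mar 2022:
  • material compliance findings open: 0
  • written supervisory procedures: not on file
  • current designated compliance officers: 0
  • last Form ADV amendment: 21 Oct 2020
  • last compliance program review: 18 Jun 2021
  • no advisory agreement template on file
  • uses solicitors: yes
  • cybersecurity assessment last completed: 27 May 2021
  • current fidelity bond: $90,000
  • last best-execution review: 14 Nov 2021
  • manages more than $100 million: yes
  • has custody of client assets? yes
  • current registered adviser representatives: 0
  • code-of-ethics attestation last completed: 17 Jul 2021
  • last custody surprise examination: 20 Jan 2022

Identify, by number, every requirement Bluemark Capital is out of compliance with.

1. designated compliance officers 0 < 2 → not met
2. registered adviser representatives 0 < 2 → not met
3. advisory agreement template absent → not met
4. condition 'has custody of client assets' holds; fidelity bond $90,000 < $100,000 → not met
5. compliance program review 281 days ago vs limit 270 → not met
6. cybersecurity assessment 303 days ago vs limit 270 → not met
7. condition 'uses solicitors' holds; best-execution review 132 days ago vs limit 120 → not met
8. custody surprise examination 65 days ago vs limit 60 → not met
9. condition 'manages more than $100 million' holds; material compliance findings open 0 ≤ 2 → met
10. written supervisory procedures absent → not met
11. code-of-ethics attestation 252 days ago vs limit 270 → met
12. Form ADV amendment 521 days ago vs limit 365 → not met
Not met: 1, 2, 3, 4, 5, 6, 7, 8, 10, 12

1, 2, 3, 4, 5, 6, 7, 8, 10, 12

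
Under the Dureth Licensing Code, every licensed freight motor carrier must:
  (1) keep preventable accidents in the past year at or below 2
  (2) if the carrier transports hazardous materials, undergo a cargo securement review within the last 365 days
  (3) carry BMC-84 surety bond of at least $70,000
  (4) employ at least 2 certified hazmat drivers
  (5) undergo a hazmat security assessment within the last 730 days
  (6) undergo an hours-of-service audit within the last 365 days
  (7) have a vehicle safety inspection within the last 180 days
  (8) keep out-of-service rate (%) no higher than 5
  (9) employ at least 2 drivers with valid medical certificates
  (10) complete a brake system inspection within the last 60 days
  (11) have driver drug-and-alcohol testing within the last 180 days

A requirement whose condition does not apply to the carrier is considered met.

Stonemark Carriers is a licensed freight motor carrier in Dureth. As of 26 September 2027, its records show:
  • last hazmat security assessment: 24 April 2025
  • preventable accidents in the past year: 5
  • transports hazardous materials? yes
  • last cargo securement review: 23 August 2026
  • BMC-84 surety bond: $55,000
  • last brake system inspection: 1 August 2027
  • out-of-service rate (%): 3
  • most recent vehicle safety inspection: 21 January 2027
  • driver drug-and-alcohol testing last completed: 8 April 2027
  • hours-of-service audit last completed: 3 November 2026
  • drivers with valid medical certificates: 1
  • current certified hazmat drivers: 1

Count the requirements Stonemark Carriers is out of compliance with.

1. preventable accidents in the past year 5 > 2 → not met
2. condition 'transports hazardous materials' holds; cargo securement review 399 days ago vs limit 365 → not met
3. BMC-84 surety bond $55,000 < $70,000 → not met
4. certified hazmat drivers 1 < 2 → not met
5. hazmat security assessment 885 days ago vs limit 730 → not met
6. hours-of-service audit 327 days ago vs limit 365 → met
7. vehicle safety inspection 248 days ago vs limit 180 → not met
8. out-of-service rate (%) 3 ≤ 5 → met
9. drivers with valid medical certificates 1 < 2 → not met
10. brake system inspection 56 days ago vs limit 60 → met
11. driver drug-and-alcohol testing 171 days ago vs limit 180 → met
Not met: 7 of 11

7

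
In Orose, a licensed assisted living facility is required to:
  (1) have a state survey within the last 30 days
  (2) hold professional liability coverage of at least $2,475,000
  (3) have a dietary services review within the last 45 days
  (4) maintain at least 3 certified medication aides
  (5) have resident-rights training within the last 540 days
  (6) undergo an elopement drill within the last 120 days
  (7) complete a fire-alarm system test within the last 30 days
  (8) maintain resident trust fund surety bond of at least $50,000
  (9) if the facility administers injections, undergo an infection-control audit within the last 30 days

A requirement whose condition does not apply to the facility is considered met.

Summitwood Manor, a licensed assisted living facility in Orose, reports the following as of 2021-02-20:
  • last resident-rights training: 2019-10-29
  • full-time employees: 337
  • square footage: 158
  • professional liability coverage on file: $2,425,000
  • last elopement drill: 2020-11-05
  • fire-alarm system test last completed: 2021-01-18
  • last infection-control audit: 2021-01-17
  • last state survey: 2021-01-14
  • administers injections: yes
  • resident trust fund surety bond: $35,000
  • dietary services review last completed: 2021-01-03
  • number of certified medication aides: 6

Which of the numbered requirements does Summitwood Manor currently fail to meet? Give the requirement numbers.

1, 2, 3, 7, 8, 9

1. state survey 37 days ago vs limit 30 → not met
2. professional liability coverage $2,425,000 < $2,475,000 → not met
3. dietary services review 48 days ago vs limit 45 → not met
4. certified medication aides 6 ≥ 3 → met
5. resident-rights training 480 days ago vs limit 540 → met
6. elopement drill 107 days ago vs limit 120 → met
7. fire-alarm system test 33 days ago vs limit 30 → not met
8. resident trust fund surety bond $35,000 < $50,000 → not met
9. condition 'administers injections' holds; infection-control audit 34 days ago vs limit 30 → not met
Not met: 1, 2, 3, 7, 8, 9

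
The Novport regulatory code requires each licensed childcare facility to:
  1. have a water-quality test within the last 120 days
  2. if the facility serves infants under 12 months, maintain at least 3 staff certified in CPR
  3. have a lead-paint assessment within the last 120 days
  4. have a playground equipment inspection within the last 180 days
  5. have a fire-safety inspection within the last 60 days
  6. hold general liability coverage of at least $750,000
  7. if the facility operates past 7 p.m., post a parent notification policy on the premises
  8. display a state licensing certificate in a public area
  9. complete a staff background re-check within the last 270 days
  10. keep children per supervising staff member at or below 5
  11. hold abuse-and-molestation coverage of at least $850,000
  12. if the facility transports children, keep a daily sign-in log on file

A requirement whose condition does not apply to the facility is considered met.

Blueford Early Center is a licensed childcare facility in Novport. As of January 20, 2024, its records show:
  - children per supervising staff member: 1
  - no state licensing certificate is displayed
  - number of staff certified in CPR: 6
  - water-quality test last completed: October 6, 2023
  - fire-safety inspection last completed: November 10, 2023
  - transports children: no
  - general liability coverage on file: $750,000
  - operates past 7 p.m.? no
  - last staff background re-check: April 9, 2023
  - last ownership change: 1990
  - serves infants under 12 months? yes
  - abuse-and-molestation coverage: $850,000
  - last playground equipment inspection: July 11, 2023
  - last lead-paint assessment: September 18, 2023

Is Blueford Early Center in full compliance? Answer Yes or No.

1. water-quality test 106 days ago vs limit 120 → met
2. condition 'serves infants under 12 months' holds; staff certified in CPR 6 ≥ 3 → met
3. lead-paint assessment 124 days ago vs limit 120 → not met
4. playground equipment inspection 193 days ago vs limit 180 → not met
5. fire-safety inspection 71 days ago vs limit 60 → not met
6. general liability coverage $750,000 ≥ $750,000 → met
7. condition 'operates past 7 p.m.' does not hold → requirement n/a → met
8. state licensing certificate absent → not met
9. staff background re-check 286 days ago vs limit 270 → not met
10. children per supervising staff member 1 ≤ 5 → met
11. abuse-and-molestation coverage $850,000 ≥ $850,000 → met
12. condition 'transports children' does not hold → requirement n/a → met
Not met: 3, 4, 5, 8, 9

No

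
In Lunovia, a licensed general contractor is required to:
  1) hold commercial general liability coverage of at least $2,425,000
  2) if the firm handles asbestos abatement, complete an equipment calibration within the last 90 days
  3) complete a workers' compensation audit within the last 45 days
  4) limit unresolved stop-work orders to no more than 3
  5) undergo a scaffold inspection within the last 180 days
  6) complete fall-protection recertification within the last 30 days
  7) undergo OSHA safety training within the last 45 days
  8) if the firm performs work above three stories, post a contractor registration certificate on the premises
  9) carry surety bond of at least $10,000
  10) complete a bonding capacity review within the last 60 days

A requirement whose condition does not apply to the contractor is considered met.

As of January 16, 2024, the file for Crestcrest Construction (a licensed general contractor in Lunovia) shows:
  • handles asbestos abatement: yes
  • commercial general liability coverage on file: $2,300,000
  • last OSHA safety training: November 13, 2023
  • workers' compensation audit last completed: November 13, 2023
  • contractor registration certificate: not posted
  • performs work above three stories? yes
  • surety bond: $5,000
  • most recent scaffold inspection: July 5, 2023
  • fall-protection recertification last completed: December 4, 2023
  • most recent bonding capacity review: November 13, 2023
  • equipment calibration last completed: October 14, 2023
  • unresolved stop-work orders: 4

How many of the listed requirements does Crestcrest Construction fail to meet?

10

1. commercial general liability coverage $2,300,000 < $2,425,000 → not met
2. condition 'handles asbestos abatement' holds; equipment calibration 94 days ago vs limit 90 → not met
3. workers' compensation audit 64 days ago vs limit 45 → not met
4. unresolved stop-work orders 4 > 3 → not met
5. scaffold inspection 195 days ago vs limit 180 → not met
6. fall-protection recertification 43 days ago vs limit 30 → not met
7. OSHA safety training 64 days ago vs limit 45 → not met
8. condition 'performs work above three stories' holds; contractor registration certificate absent → not met
9. surety bond $5,000 < $10,000 → not met
10. bonding capacity review 64 days ago vs limit 60 → not met
Not met: 10 of 10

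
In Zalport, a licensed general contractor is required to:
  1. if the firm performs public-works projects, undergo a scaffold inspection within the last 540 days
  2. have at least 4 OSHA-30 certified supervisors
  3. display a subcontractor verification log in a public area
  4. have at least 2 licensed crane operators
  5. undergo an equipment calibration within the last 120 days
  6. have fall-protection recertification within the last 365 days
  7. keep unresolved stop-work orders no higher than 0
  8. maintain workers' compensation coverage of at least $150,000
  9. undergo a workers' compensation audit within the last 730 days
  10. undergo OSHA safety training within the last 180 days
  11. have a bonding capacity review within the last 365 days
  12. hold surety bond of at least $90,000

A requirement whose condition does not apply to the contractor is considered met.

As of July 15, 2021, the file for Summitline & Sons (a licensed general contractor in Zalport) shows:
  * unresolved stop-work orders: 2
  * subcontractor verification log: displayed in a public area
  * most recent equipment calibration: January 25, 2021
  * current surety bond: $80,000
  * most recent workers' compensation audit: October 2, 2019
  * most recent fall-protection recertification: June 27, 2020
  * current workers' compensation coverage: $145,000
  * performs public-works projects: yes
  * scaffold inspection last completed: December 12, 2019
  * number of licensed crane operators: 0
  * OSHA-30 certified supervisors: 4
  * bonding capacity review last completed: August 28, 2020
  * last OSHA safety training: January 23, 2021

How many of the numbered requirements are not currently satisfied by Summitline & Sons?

7

1. condition 'performs public-works projects' holds; scaffold inspection 581 days ago vs limit 540 → not met
2. OSHA-30 certified supervisors 4 ≥ 4 → met
3. subcontractor verification log present → met
4. licensed crane operators 0 < 2 → not met
5. equipment calibration 171 days ago vs limit 120 → not met
6. fall-protection recertification 383 days ago vs limit 365 → not met
7. unresolved stop-work orders 2 > 0 → not met
8. workers' compensation coverage $145,000 < $150,000 → not met
9. workers' compensation audit 652 days ago vs limit 730 → met
10. OSHA safety training 173 days ago vs limit 180 → met
11. bonding capacity review 321 days ago vs limit 365 → met
12. surety bond $80,000 < $90,000 → not met
Not met: 7 of 12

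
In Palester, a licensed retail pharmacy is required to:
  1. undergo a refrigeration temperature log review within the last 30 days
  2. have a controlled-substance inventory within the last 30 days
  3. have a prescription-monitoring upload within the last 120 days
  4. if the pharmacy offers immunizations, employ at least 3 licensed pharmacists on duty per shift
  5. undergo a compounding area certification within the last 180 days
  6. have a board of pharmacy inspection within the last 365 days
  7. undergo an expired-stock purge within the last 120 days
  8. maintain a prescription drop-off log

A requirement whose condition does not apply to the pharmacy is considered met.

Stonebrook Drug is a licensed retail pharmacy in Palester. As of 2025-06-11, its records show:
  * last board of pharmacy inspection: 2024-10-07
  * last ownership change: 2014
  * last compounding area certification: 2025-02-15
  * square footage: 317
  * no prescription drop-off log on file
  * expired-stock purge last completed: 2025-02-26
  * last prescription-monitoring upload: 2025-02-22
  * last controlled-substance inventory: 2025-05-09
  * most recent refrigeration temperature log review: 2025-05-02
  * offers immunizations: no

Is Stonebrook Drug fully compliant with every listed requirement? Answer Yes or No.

1. refrigeration temperature log review 40 days ago vs limit 30 → not met
2. controlled-substance inventory 33 days ago vs limit 30 → not met
3. prescription-monitoring upload 109 days ago vs limit 120 → met
4. condition 'offers immunizations' does not hold → requirement n/a → met
5. compounding area certification 116 days ago vs limit 180 → met
6. board of pharmacy inspection 247 days ago vs limit 365 → met
7. expired-stock purge 105 days ago vs limit 120 → met
8. prescription drop-off log absent → not met
Not met: 1, 2, 8

No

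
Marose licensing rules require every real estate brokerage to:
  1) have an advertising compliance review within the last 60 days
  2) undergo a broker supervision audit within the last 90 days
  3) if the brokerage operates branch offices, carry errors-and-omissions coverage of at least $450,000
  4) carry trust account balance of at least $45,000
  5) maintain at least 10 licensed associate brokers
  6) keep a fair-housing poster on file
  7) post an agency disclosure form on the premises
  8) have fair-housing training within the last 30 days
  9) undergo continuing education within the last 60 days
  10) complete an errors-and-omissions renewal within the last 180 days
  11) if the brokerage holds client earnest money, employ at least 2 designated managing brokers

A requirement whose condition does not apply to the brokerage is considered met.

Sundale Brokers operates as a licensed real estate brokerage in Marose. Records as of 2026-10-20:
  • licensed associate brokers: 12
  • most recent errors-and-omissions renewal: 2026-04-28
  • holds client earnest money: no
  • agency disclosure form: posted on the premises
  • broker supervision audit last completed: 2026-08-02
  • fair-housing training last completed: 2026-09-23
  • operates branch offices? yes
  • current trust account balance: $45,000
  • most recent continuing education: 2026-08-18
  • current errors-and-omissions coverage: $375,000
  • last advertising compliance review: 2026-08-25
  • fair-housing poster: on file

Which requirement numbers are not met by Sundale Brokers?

3, 9

1. advertising compliance review 56 days ago vs limit 60 → met
2. broker supervision audit 79 days ago vs limit 90 → met
3. condition 'operates branch offices' holds; errors-and-omissions coverage $375,000 < $450,000 → not met
4. trust account balance $45,000 ≥ $45,000 → met
5. licensed associate brokers 12 ≥ 10 → met
6. fair-housing poster present → met
7. agency disclosure form present → met
8. fair-housing training 27 days ago vs limit 30 → met
9. continuing education 63 days ago vs limit 60 → not met
10. errors-and-omissions renewal 175 days ago vs limit 180 → met
11. condition 'holds client earnest money' does not hold → requirement n/a → met
Not met: 3, 9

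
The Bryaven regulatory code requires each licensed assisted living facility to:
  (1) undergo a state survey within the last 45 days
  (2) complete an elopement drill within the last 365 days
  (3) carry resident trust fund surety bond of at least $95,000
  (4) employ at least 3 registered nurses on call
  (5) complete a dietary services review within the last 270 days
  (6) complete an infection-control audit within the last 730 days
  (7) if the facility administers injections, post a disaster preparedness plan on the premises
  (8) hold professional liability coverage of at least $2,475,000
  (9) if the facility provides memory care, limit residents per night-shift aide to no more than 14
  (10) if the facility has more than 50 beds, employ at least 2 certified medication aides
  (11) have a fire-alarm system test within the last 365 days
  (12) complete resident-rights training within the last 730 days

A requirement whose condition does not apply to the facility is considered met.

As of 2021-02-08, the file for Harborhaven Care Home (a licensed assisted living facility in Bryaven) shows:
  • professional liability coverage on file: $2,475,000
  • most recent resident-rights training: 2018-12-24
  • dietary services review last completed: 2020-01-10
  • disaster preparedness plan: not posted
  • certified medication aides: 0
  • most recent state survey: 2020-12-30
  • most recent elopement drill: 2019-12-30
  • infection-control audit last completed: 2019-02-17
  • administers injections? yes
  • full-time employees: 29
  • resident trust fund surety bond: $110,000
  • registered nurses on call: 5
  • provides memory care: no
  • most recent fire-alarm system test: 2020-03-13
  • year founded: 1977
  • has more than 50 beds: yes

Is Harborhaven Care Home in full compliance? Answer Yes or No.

1. state survey 40 days ago vs limit 45 → met
2. elopement drill 406 days ago vs limit 365 → not met
3. resident trust fund surety bond $110,000 ≥ $95,000 → met
4. registered nurses on call 5 ≥ 3 → met
5. dietary services review 395 days ago vs limit 270 → not met
6. infection-control audit 722 days ago vs limit 730 → met
7. condition 'administers injections' holds; disaster preparedness plan absent → not met
8. professional liability coverage $2,475,000 ≥ $2,475,000 → met
9. condition 'provides memory care' does not hold → requirement n/a → met
10. condition 'has more than 50 beds' holds; certified medication aides 0 < 2 → not met
11. fire-alarm system test 332 days ago vs limit 365 → met
12. resident-rights training 777 days ago vs limit 730 → not met
Not met: 2, 5, 7, 10, 12

No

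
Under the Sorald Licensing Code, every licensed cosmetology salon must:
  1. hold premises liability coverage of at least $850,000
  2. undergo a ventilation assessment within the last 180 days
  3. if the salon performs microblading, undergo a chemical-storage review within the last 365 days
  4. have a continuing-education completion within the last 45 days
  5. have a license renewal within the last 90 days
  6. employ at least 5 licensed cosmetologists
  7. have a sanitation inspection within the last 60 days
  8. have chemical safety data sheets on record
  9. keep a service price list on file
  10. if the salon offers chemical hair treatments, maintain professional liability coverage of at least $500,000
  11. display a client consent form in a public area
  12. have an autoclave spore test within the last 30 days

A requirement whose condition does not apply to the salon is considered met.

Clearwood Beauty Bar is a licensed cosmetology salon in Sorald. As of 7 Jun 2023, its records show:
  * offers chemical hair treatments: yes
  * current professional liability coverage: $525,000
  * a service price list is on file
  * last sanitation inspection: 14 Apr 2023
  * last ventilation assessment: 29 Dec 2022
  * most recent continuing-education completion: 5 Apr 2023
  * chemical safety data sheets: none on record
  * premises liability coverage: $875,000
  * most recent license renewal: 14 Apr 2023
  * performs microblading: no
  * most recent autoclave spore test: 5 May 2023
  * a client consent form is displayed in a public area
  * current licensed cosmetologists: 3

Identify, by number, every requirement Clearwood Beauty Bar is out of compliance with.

1. premises liability coverage $875,000 ≥ $850,000 → met
2. ventilation assessment 160 days ago vs limit 180 → met
3. condition 'performs microblading' does not hold → requirement n/a → met
4. continuing-education completion 63 days ago vs limit 45 → not met
5. license renewal 54 days ago vs limit 90 → met
6. licensed cosmetologists 3 < 5 → not met
7. sanitation inspection 54 days ago vs limit 60 → met
8. chemical safety data sheets absent → not met
9. service price list present → met
10. condition 'offers chemical hair treatments' holds; professional liability coverage $525,000 ≥ $500,000 → met
11. client consent form present → met
12. autoclave spore test 33 days ago vs limit 30 → not met
Not met: 4, 6, 8, 12

4, 6, 8, 12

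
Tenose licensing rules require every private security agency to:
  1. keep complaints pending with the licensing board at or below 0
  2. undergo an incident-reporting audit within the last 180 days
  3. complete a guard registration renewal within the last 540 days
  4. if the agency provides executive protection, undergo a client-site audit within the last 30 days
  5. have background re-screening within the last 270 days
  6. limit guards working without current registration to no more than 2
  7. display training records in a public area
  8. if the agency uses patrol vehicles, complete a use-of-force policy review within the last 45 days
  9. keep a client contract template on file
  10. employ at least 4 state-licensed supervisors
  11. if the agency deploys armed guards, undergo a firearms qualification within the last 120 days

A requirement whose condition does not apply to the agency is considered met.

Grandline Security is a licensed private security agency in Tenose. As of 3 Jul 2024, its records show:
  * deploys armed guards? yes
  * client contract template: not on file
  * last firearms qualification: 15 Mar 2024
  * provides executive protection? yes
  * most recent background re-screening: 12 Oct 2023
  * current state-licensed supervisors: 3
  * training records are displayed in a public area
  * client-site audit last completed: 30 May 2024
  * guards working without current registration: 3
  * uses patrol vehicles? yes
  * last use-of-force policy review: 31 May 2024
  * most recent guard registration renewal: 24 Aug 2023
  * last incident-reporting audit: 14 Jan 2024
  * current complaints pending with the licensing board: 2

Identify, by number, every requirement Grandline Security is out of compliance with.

1. complaints pending with the licensing board 2 > 0 → not met
2. incident-reporting audit 171 days ago vs limit 180 → met
3. guard registration renewal 314 days ago vs limit 540 → met
4. condition 'provides executive protection' holds; client-site audit 34 days ago vs limit 30 → not met
5. background re-screening 265 days ago vs limit 270 → met
6. guards working without current registration 3 > 2 → not met
7. training records present → met
8. condition 'uses patrol vehicles' holds; use-of-force policy review 33 days ago vs limit 45 → met
9. client contract template absent → not met
10. state-licensed supervisors 3 < 4 → not met
11. condition 'deploys armed guards' holds; firearms qualification 110 days ago vs limit 120 → met
Not met: 1, 4, 6, 9, 10

1, 4, 6, 9, 10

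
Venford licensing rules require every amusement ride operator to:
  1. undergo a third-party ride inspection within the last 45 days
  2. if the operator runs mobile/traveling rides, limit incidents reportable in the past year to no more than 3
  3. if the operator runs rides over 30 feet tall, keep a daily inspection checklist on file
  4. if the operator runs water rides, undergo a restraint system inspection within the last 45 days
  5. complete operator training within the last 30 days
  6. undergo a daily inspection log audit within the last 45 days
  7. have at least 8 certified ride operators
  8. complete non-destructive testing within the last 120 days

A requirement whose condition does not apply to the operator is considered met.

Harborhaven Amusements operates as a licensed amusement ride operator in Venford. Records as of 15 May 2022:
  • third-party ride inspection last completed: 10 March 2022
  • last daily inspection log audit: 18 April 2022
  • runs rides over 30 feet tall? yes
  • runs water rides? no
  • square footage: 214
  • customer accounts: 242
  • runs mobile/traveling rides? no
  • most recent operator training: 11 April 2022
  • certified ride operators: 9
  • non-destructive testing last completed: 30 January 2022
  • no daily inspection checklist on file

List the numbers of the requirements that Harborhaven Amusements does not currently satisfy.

1. third-party ride inspection 66 days ago vs limit 45 → not met
2. condition 'runs mobile/traveling rides' does not hold → requirement n/a → met
3. condition 'runs rides over 30 feet tall' holds; daily inspection checklist absent → not met
4. condition 'runs water rides' does not hold → requirement n/a → met
5. operator training 34 days ago vs limit 30 → not met
6. daily inspection log audit 27 days ago vs limit 45 → met
7. certified ride operators 9 ≥ 8 → met
8. non-destructive testing 105 days ago vs limit 120 → met
Not met: 1, 3, 5

1, 3, 5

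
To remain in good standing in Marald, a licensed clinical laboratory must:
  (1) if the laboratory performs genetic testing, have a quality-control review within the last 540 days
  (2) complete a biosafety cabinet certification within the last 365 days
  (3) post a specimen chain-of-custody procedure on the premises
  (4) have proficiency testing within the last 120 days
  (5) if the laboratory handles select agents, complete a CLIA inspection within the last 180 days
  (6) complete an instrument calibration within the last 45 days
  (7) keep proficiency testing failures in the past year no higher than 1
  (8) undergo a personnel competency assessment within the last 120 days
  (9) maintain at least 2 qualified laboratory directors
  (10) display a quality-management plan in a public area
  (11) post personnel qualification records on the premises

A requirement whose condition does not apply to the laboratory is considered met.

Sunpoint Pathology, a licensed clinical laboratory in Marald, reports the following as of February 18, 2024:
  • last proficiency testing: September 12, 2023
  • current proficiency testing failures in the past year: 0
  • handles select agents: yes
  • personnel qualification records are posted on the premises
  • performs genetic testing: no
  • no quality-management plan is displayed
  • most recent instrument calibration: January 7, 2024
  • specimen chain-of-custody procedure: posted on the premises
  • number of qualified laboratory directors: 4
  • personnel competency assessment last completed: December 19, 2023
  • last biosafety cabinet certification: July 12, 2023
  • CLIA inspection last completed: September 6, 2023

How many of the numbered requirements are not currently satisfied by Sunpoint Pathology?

1. condition 'performs genetic testing' does not hold → requirement n/a → met
2. biosafety cabinet certification 221 days ago vs limit 365 → met
3. specimen chain-of-custody procedure present → met
4. proficiency testing 159 days ago vs limit 120 → not met
5. condition 'handles select agents' holds; CLIA inspection 165 days ago vs limit 180 → met
6. instrument calibration 42 days ago vs limit 45 → met
7. proficiency testing failures in the past year 0 ≤ 1 → met
8. personnel competency assessment 61 days ago vs limit 120 → met
9. qualified laboratory directors 4 ≥ 2 → met
10. quality-management plan absent → not met
11. personnel qualification records present → met
Not met: 2 of 11

2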